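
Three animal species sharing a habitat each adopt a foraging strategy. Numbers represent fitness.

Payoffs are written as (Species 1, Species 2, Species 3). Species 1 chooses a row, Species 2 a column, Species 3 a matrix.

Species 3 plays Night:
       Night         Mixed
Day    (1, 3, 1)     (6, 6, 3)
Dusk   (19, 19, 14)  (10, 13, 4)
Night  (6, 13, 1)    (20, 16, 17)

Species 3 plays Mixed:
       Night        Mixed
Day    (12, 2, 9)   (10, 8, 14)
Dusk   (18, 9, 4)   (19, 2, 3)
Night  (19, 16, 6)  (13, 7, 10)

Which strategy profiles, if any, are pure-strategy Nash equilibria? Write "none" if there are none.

Pure-strategy Nash equilibria: (Dusk, Night, Night); (Night, Night, Mixed); (Night, Mixed, Night)

Check each profile: it is a Nash equilibrium iff no player can strictly gain by switching unilaterally.
(Day, Night, Night): Species 1 can switch to Dusk (1 → 19). Not NE.
(Day, Night, Mixed): Species 1 can switch to Dusk (12 → 18). Not NE.
(Day, Mixed, Night): Species 1 can switch to Dusk (6 → 10). Not NE.
(Day, Mixed, Mixed): Species 1 can switch to Dusk (10 → 19). Not NE.
(Dusk, Night, Night): Species 1 gets 19, best alternative 6; Species 2 gets 19, best alternative 13; Species 3 gets 14, best alternative 4. No profitable deviation — NE.
(Dusk, Night, Mixed): Species 1 can switch to Night (18 → 19). Not NE.
(Dusk, Mixed, Night): Species 1 can switch to Night (10 → 20). Not NE.
(Dusk, Mixed, Mixed): Species 2 can switch to Night (2 → 9). Not NE.
(Night, Night, Night): Species 1 can switch to Dusk (6 → 19). Not NE.
(Night, Night, Mixed): Species 1 gets 19, best alternative 18; Species 2 gets 16, best alternative 7; Species 3 gets 6, best alternative 1. No profitable deviation — NE.
(Night, Mixed, Night): Species 1 gets 20, best alternative 10; Species 2 gets 16, best alternative 13; Species 3 gets 17, best alternative 10. No profitable deviation — NE.
(Night, Mixed, Mixed): Species 1 can switch to Dusk (13 → 19). Not NE.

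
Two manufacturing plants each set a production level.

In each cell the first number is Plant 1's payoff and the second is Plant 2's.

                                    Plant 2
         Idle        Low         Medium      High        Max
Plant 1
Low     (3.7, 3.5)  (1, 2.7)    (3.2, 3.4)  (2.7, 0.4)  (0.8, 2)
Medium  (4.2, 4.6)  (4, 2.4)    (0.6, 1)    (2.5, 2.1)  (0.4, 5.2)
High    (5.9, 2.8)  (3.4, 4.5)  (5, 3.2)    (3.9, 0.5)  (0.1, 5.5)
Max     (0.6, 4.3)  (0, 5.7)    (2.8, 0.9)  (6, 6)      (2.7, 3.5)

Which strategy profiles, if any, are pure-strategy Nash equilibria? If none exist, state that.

Plant 1 against Idle: payoffs 3.7, 4.2, 5.9, 0.6 → best response High.
Plant 1 against Low: payoffs 1, 4, 3.4, 0 → best response Medium.
Plant 1 against Medium: payoffs 3.2, 0.6, 5, 2.8 → best response High.
Plant 1 against High: payoffs 2.7, 2.5, 3.9, 6 → best response Max.
Plant 1 against Max: payoffs 0.8, 0.4, 0.1, 2.7 → best response Max.
Plant 2 against Low: payoffs 3.5, 2.7, 3.4, 0.4, 2 → best response Idle.
Plant 2 against Medium: payoffs 4.6, 2.4, 1, 2.1, 5.2 → best response Max.
Plant 2 against High: payoffs 2.8, 4.5, 3.2, 0.5, 5.5 → best response Max.
Plant 2 against Max: payoffs 4.3, 5.7, 0.9, 6, 3.5 → best response High.
Mutual best responses: (Max, High).

The unique pure-strategy Nash equilibrium is (Max, High).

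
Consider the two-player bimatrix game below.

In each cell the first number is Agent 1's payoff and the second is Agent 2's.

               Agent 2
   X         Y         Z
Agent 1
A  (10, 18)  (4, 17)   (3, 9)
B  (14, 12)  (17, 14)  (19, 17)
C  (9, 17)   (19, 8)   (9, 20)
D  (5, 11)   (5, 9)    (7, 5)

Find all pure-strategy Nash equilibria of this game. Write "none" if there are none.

Agent 1 against X: payoffs 10, 14, 9, 5 → best response B.
Agent 1 against Y: payoffs 4, 17, 19, 5 → best response C.
Agent 1 against Z: payoffs 3, 19, 9, 7 → best response B.
Agent 2 against A: payoffs 18, 17, 9 → best response X.
Agent 2 against B: payoffs 12, 14, 17 → best response Z.
Agent 2 against C: payoffs 17, 8, 20 → best response Z.
Agent 2 against D: payoffs 11, 9, 5 → best response X.
Mutual best responses: (B, Z).

The unique pure-strategy Nash equilibrium is (B, Z).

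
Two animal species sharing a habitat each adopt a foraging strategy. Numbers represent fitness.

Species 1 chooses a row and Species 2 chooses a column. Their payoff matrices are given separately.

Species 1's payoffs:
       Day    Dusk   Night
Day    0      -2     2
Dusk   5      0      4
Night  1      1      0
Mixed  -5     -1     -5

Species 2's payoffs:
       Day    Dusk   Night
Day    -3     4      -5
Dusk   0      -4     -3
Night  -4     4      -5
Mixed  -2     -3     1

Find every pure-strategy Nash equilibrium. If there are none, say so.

Species 1 against Day: payoffs 0, 5, 1, -5 → best response Dusk.
Species 1 against Dusk: payoffs -2, 0, 1, -1 → best response Night.
Species 1 against Night: payoffs 2, 4, 0, -5 → best response Dusk.
Species 2 against Day: payoffs -3, 4, -5 → best response Dusk.
Species 2 against Dusk: payoffs 0, -4, -3 → best response Day.
Species 2 against Night: payoffs -4, 4, -5 → best response Dusk.
Species 2 against Mixed: payoffs -2, -3, 1 → best response Night.
Mutual best responses: (Dusk, Day); (Night, Dusk).

Pure-strategy Nash equilibria: (Dusk, Day) and (Night, Dusk)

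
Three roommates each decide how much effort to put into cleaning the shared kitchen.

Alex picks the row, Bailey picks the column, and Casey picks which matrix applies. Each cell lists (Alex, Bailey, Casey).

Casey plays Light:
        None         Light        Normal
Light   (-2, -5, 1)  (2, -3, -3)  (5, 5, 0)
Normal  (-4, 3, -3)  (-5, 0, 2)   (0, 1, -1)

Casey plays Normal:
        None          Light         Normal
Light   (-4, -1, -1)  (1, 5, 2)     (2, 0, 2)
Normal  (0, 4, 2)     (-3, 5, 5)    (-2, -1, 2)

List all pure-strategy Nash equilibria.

Alex against (None, Light): payoffs -2, -4 → best response Light.
Alex against (None, Normal): payoffs -4, 0 → best response Normal.
Alex against (Light, Light): payoffs 2, -5 → best response Light.
Alex against (Light, Normal): payoffs 1, -3 → best response Light.
Alex against (Normal, Light): payoffs 5, 0 → best response Light.
Alex against (Normal, Normal): payoffs 2, -2 → best response Light.
Bailey against (Light, Light): payoffs -5, -3, 5 → best response Normal.
Bailey against (Light, Normal): payoffs -1, 5, 0 → best response Light.
Bailey against (Normal, Light): payoffs 3, 0, 1 → best response None.
Bailey against (Normal, Normal): payoffs 4, 5, -1 → best response Light.
Casey against (Light, None): payoffs 1, -1 → best response Light.
Casey against (Light, Light): payoffs -3, 2 → best response Normal.
Casey against (Light, Normal): payoffs 0, 2 → best response Normal.
Casey against (Normal, None): payoffs -3, 2 → best response Normal.
Casey against (Normal, Light): payoffs 2, 5 → best response Normal.
Casey against (Normal, Normal): payoffs -1, 2 → best response Normal.
Mutual best responses: (Light, Light, Normal).

Pure NE: (Light, Light, Normal)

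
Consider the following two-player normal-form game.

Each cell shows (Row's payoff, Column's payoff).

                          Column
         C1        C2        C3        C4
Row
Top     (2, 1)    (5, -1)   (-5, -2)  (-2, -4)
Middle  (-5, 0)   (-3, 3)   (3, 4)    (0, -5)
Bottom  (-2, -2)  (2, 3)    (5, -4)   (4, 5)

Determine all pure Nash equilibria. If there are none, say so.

(Top, C1) and (Bottom, C4)

(Top, C1): Row gets 2, best alternative -2; Column gets 1, best alternative -1. No profitable deviation — NE.
(Top, C2): Column can switch to C1 (-1 → 1). Not NE.
(Top, C3): Row can switch to Middle (-5 → 3). Not NE.
(Top, C4): Row can switch to Middle (-2 → 0). Not NE.
(Middle, C1): Row can switch to Top (-5 → 2). Not NE.
(Middle, C2): Row can switch to Top (-3 → 5). Not NE.
(Middle, C3): Row can switch to Bottom (3 → 5). Not NE.
(Bottom, C4): Row gets 4, best alternative 0; Column gets 5, best alternative 3. No profitable deviation — NE.
(The remaining 4 profiles each have a profitable deviation by the same check.)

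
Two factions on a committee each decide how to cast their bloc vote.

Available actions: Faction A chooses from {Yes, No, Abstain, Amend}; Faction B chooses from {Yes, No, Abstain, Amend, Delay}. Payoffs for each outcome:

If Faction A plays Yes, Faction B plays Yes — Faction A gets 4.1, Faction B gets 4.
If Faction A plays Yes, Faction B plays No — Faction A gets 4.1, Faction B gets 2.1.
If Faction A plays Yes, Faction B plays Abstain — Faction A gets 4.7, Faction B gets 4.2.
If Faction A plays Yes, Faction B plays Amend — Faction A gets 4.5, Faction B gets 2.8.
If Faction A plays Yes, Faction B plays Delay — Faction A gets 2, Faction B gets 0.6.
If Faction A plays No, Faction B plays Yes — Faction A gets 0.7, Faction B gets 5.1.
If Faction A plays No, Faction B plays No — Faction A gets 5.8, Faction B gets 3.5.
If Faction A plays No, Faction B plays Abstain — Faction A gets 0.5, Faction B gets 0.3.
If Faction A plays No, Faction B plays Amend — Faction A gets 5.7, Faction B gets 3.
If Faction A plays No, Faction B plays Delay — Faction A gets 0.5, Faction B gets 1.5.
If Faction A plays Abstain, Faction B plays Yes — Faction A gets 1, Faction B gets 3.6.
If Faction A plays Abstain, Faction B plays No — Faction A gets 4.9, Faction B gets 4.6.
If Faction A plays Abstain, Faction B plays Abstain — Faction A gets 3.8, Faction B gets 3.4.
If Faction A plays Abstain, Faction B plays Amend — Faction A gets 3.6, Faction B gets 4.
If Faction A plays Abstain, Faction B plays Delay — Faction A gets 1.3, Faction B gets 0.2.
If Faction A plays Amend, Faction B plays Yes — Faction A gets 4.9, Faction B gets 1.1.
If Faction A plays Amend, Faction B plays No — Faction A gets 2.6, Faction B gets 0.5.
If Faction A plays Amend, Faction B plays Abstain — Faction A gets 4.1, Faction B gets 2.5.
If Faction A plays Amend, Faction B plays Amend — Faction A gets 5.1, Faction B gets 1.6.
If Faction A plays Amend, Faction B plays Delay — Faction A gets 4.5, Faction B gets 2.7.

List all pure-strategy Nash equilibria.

For each player, find the best response to each opponent profile; mutual best responses are the pure NE.
Faction A against Yes: payoffs 4.1, 0.7, 1, 4.9 → best response Amend.
Faction A against No: payoffs 4.1, 5.8, 4.9, 2.6 → best response No.
Faction A against Abstain: payoffs 4.7, 0.5, 3.8, 4.1 → best response Yes.
Faction A against Amend: payoffs 4.5, 5.7, 3.6, 5.1 → best response No.
Faction A against Delay: payoffs 2, 0.5, 1.3, 4.5 → best response Amend.
Faction B against Yes: payoffs 4, 2.1, 4.2, 2.8, 0.6 → best response Abstain.
Faction B against No: payoffs 5.1, 3.5, 0.3, 3, 1.5 → best response Yes.
Faction B against Abstain: payoffs 3.6, 4.6, 3.4, 4, 0.2 → best response No.
Faction B against Amend: payoffs 1.1, 0.5, 2.5, 1.6, 2.7 → best response Delay.
Mutual best responses: (Yes, Abstain); (Amend, Delay).

The pure Nash equilibria are (Yes, Abstain); (Amend, Delay).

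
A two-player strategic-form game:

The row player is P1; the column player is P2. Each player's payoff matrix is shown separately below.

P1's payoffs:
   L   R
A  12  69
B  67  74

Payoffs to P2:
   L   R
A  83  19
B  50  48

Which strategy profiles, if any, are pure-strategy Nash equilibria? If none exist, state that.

For each player, find the best response to each opponent profile; mutual best responses are the pure NE.
P1 against L: payoffs 12, 67 → best response B.
P1 against R: payoffs 69, 74 → best response B.
P2 against A: payoffs 83, 19 → best response L.
P2 against B: payoffs 50, 48 → best response L.
Mutual best responses: (B, L).

The unique pure-strategy Nash equilibrium is (B, L).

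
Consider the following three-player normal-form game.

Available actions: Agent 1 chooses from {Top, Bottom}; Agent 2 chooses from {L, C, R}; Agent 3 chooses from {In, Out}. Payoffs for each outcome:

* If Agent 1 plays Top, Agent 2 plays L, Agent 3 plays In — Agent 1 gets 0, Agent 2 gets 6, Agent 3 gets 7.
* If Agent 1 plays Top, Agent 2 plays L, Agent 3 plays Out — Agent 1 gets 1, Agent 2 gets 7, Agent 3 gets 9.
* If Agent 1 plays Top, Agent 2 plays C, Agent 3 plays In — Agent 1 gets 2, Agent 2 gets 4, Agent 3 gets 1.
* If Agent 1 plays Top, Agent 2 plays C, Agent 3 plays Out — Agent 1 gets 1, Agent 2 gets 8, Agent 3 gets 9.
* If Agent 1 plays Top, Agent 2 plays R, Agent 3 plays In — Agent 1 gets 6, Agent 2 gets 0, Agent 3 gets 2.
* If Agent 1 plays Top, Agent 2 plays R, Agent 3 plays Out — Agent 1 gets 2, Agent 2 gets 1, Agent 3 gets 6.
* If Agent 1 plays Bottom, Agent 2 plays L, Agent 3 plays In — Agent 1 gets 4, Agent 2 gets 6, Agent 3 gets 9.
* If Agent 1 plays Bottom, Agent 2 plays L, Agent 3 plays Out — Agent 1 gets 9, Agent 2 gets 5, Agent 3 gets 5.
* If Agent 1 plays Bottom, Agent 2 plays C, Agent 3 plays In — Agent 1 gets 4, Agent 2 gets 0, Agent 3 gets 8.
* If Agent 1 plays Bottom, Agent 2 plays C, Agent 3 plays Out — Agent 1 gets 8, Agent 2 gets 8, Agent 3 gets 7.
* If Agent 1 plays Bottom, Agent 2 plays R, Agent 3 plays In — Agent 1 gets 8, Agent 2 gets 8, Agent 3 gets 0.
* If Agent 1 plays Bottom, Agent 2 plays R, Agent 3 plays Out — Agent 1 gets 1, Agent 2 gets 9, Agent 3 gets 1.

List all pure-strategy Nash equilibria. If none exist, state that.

There is no pure-strategy Nash equilibrium.

For each player, find the best response to each opponent profile; mutual best responses are the pure NE.
Agent 1 against (L, In): payoffs 0, 4 → best response Bottom.
Agent 1 against (L, Out): payoffs 1, 9 → best response Bottom.
Agent 1 against (C, In): payoffs 2, 4 → best response Bottom.
Agent 1 against (C, Out): payoffs 1, 8 → best response Bottom.
Agent 1 against (R, In): payoffs 6, 8 → best response Bottom.
Agent 1 against (R, Out): payoffs 2, 1 → best response Top.
Agent 2 against (Top, In): payoffs 6, 4, 0 → best response L.
Agent 2 against (Top, Out): payoffs 7, 8, 1 → best response C.
Agent 2 against (Bottom, In): payoffs 6, 0, 8 → best response R.
Agent 2 against (Bottom, Out): payoffs 5, 8, 9 → best response R.
Agent 3 against (Top, L): payoffs 7, 9 → best response Out.
Agent 3 against (Top, C): payoffs 1, 9 → best response Out.
Agent 3 against (Top, R): payoffs 2, 6 → best response Out.
Agent 3 against (Bottom, L): payoffs 9, 5 → best response In.
Agent 3 against (Bottom, C): payoffs 8, 7 → best response In.
Agent 3 against (Bottom, R): payoffs 0, 1 → best response Out.
No profile is a mutual best response for all players.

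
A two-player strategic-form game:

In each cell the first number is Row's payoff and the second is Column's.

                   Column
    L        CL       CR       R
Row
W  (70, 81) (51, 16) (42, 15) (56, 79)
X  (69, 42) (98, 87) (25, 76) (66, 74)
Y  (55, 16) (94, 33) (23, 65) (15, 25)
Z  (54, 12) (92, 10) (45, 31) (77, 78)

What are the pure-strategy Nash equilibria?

Pure-strategy Nash equilibria: (W, L); (X, CL); (Z, R)

(W, L): Row gets 70, best alternative 69; Column gets 81, best alternative 79. No profitable deviation — NE.
(W, CL): Row can switch to X (51 → 98). Not NE.
(W, CR): Row can switch to Z (42 → 45). Not NE.
(W, R): Row can switch to X (56 → 66). Not NE.
(X, L): Row can switch to W (69 → 70). Not NE.
(X, CL): Row gets 98, best alternative 94; Column gets 87, best alternative 76. No profitable deviation — NE.
(X, CR): Row can switch to W (25 → 42). Not NE.
(X, R): Row can switch to Z (66 → 77). Not NE.
(Y, L): Row can switch to W (55 → 70). Not NE.
(Y, CL): Row can switch to X (94 → 98). Not NE.
(Y, CR): Row can switch to W (23 → 42). Not NE.
(Y, R): Row can switch to W (15 → 56). Not NE.
(Z, R): Row gets 77, best alternative 66; Column gets 78, best alternative 31. No profitable deviation — NE.
(The remaining 3 profiles each have a profitable deviation by the same check.)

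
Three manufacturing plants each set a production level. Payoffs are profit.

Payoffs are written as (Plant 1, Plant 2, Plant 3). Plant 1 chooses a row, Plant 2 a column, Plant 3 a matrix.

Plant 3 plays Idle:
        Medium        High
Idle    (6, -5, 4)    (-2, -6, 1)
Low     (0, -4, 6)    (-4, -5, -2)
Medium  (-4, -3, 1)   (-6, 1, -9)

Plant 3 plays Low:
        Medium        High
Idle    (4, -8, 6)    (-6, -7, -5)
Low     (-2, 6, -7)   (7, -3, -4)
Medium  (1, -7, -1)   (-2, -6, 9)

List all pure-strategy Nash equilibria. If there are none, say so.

(Idle, Medium, Idle): Plant 3 can switch to Low (4 → 6). Not NE.
(Idle, Medium, Low): Plant 2 can switch to High (-8 → -7). Not NE.
(Idle, High, Idle): Plant 2 can switch to Medium (-6 → -5). Not NE.
(Idle, High, Low): Plant 1 can switch to Low (-6 → 7). Not NE.
(Low, Medium, Idle): Plant 1 can switch to Idle (0 → 6). Not NE.
(Low, Medium, Low): Plant 1 can switch to Idle (-2 → 4). Not NE.
(Low, High, Idle): Plant 1 can switch to Idle (-4 → -2). Not NE.
(Low, High, Low): Plant 2 can switch to Medium (-3 → 6). Not NE.
(The remaining 4 profiles each have a profitable deviation by the same check.)

No pure-strategy Nash equilibrium.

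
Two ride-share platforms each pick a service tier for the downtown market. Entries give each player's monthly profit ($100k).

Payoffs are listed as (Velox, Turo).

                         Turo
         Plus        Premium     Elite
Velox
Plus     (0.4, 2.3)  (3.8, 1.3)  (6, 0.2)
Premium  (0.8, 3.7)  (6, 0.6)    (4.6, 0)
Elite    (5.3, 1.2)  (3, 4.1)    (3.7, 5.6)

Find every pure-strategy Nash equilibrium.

There is no pure-strategy Nash equilibrium.

Velox against Plus: payoffs 0.4, 0.8, 5.3 → best response Elite.
Velox against Premium: payoffs 3.8, 6, 3 → best response Premium.
Velox against Elite: payoffs 6, 4.6, 3.7 → best response Plus.
Turo against Plus: payoffs 2.3, 1.3, 0.2 → best response Plus.
Turo against Premium: payoffs 3.7, 0.6, 0 → best response Plus.
Turo against Elite: payoffs 1.2, 4.1, 5.6 → best response Elite.
No profile is a mutual best response for all players.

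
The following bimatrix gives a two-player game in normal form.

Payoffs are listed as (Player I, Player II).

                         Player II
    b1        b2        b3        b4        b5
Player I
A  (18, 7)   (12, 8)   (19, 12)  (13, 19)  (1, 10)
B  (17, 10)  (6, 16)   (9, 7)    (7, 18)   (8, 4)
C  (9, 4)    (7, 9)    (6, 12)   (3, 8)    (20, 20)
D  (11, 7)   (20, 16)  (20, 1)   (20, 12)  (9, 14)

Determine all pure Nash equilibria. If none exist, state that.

Mark each player's best response to every combination of opponents' strategies; a profile where every player is best-responding is a pure Nash equilibrium.
Player I against b1: payoffs 18, 17, 9, 11 → best response A.
Player I against b2: payoffs 12, 6, 7, 20 → best response D.
Player I against b3: payoffs 19, 9, 6, 20 → best response D.
Player I against b4: payoffs 13, 7, 3, 20 → best response D.
Player I against b5: payoffs 1, 8, 20, 9 → best response C.
Player II against A: payoffs 7, 8, 12, 19, 10 → best response b4.
Player II against B: payoffs 10, 16, 7, 18, 4 → best response b4.
Player II against C: payoffs 4, 9, 12, 8, 20 → best response b5.
Player II against D: payoffs 7, 16, 1, 12, 14 → best response b2.
Mutual best responses: (C, b5); (D, b2).

Pure-strategy Nash equilibria: (C, b5); (D, b2)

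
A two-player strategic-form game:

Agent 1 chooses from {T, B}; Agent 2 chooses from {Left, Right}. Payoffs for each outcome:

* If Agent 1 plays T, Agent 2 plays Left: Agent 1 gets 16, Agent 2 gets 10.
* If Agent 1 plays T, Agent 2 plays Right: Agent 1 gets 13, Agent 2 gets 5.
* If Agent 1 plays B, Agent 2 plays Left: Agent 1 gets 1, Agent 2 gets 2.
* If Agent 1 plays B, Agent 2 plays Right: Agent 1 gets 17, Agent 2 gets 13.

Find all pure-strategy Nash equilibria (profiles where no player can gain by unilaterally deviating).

Check each profile: it is a Nash equilibrium iff no player can strictly gain by switching unilaterally.
(T, Left): Agent 1 gets 16, best alternative 1; Agent 2 gets 10, best alternative 5. No profitable deviation — NE.
(T, Right): Agent 1 can switch to B (13 → 17). Not NE.
(B, Left): Agent 1 can switch to T (1 → 16). Not NE.
(B, Right): Agent 1 gets 17, best alternative 13; Agent 2 gets 13, best alternative 2. No profitable deviation — NE.

Pure-strategy Nash equilibria: (T, Left), (B, Right)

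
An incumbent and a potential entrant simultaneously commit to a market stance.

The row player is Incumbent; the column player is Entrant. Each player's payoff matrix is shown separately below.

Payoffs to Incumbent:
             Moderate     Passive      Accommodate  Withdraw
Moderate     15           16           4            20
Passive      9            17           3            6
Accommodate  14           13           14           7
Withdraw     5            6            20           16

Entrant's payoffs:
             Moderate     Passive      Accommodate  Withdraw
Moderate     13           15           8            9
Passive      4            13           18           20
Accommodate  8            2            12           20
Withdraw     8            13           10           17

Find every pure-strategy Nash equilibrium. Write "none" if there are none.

Mark each player's best response to every combination of opponents' strategies; a profile where every player is best-responding is a pure Nash equilibrium.
Incumbent against Moderate: payoffs 15, 9, 14, 5 → best response Moderate.
Incumbent against Passive: payoffs 16, 17, 13, 6 → best response Passive.
Incumbent against Accommodate: payoffs 4, 3, 14, 20 → best response Withdraw.
Incumbent against Withdraw: payoffs 20, 6, 7, 16 → best response Moderate.
Entrant against Moderate: payoffs 13, 15, 8, 9 → best response Passive.
Entrant against Passive: payoffs 4, 13, 18, 20 → best response Withdraw.
Entrant against Accommodate: payoffs 8, 2, 12, 20 → best response Withdraw.
Entrant against Withdraw: payoffs 8, 13, 10, 17 → best response Withdraw.
No profile is a mutual best response for all players.

No pure-strategy Nash equilibrium.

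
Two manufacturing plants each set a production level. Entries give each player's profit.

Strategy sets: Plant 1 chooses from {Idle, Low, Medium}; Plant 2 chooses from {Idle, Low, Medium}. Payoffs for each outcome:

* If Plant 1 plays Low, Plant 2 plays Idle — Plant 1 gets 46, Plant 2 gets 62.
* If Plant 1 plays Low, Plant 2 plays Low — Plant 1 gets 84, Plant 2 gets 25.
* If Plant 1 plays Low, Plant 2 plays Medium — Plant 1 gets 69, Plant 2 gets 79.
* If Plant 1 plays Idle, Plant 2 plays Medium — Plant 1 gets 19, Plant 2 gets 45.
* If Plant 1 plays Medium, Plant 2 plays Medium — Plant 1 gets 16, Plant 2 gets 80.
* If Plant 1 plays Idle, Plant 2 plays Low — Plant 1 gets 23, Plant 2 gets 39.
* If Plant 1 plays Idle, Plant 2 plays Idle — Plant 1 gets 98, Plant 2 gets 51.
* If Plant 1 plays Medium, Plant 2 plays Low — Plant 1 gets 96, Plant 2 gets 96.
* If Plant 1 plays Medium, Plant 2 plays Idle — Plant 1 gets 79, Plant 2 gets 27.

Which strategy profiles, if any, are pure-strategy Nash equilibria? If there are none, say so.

The pure Nash equilibria are (Idle, Idle); (Low, Medium); (Medium, Low).

Plant 1 against Idle: payoffs 98, 46, 79 → best response Idle.
Plant 1 against Low: payoffs 23, 84, 96 → best response Medium.
Plant 1 against Medium: payoffs 19, 69, 16 → best response Low.
Plant 2 against Idle: payoffs 51, 39, 45 → best response Idle.
Plant 2 against Low: payoffs 62, 25, 79 → best response Medium.
Plant 2 against Medium: payoffs 27, 96, 80 → best response Low.
Mutual best responses: (Idle, Idle); (Low, Medium); (Medium, Low).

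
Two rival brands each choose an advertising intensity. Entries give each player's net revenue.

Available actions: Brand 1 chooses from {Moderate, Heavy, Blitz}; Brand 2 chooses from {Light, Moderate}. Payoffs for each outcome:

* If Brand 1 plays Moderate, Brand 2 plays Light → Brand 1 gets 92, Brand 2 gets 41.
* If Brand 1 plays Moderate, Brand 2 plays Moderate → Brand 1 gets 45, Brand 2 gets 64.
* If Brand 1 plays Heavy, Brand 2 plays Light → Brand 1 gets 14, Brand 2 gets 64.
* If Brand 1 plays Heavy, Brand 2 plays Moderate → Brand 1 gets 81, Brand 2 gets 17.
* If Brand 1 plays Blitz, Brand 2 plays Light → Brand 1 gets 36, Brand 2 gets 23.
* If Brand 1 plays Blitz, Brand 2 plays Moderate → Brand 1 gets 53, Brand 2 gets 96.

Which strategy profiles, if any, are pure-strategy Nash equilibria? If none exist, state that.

none

(Moderate, Light): Brand 2 can switch to Moderate (41 → 64). Not NE.
(Moderate, Moderate): Brand 1 can switch to Heavy (45 → 81). Not NE.
(Heavy, Light): Brand 1 can switch to Moderate (14 → 92). Not NE.
(Heavy, Moderate): Brand 2 can switch to Light (17 → 64). Not NE.
(Blitz, Light): Brand 1 can switch to Moderate (36 → 92). Not NE.
(Blitz, Moderate): Brand 1 can switch to Heavy (53 → 81). Not NE.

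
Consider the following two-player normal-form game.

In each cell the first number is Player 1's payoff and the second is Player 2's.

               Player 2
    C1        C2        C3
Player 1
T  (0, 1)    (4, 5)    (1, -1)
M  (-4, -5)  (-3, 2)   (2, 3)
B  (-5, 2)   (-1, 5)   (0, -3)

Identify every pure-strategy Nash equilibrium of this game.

Check each profile: it is a Nash equilibrium iff no player can strictly gain by switching unilaterally.
(T, C1): Player 2 can switch to C2 (1 → 5). Not NE.
(T, C2): Player 1 gets 4, best alternative -1; Player 2 gets 5, best alternative 1. No profitable deviation — NE.
(T, C3): Player 1 can switch to M (1 → 2). Not NE.
(M, C1): Player 1 can switch to T (-4 → 0). Not NE.
(M, C2): Player 1 can switch to T (-3 → 4). Not NE.
(M, C3): Player 1 gets 2, best alternative 1; Player 2 gets 3, best alternative 2. No profitable deviation — NE.
(B, C1): Player 1 can switch to T (-5 → 0). Not NE.
(B, C2): Player 1 can switch to T (-1 → 4). Not NE.
(B, C3): Player 1 can switch to T (0 → 1). Not NE.

Pure-strategy Nash equilibria: (T, C2) and (M, C3)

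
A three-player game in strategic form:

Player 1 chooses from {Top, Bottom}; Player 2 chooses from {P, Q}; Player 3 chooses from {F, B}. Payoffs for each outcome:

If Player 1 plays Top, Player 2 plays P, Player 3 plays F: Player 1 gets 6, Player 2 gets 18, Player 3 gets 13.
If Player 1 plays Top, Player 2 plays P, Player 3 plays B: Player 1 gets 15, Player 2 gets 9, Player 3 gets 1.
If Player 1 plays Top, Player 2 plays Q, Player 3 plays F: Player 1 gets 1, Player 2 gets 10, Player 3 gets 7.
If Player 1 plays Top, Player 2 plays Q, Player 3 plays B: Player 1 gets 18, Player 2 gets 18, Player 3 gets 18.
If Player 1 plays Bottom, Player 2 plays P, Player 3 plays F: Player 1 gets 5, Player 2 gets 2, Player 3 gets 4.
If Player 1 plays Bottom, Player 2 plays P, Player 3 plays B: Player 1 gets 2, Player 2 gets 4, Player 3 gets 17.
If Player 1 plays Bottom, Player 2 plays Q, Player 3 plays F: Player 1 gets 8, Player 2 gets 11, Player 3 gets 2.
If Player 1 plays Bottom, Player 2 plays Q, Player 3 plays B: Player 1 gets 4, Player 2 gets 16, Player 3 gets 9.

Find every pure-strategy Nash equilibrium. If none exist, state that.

Pure-strategy Nash equilibria: (Top, P, F); (Top, Q, B)

Mark each player's best response to every combination of opponents' strategies; a profile where every player is best-responding is a pure Nash equilibrium.
Player 1 against (P, F): payoffs 6, 5 → best response Top.
Player 1 against (P, B): payoffs 15, 2 → best response Top.
Player 1 against (Q, F): payoffs 1, 8 → best response Bottom.
Player 1 against (Q, B): payoffs 18, 4 → best response Top.
Player 2 against (Top, F): payoffs 18, 10 → best response P.
Player 2 against (Top, B): payoffs 9, 18 → best response Q.
Player 2 against (Bottom, F): payoffs 2, 11 → best response Q.
Player 2 against (Bottom, B): payoffs 4, 16 → best response Q.
Player 3 against (Top, P): payoffs 13, 1 → best response F.
Player 3 against (Top, Q): payoffs 7, 18 → best response B.
Player 3 against (Bottom, P): payoffs 4, 17 → best response B.
Player 3 against (Bottom, Q): payoffs 2, 9 → best response B.
Mutual best responses: (Top, P, F); (Top, Q, B).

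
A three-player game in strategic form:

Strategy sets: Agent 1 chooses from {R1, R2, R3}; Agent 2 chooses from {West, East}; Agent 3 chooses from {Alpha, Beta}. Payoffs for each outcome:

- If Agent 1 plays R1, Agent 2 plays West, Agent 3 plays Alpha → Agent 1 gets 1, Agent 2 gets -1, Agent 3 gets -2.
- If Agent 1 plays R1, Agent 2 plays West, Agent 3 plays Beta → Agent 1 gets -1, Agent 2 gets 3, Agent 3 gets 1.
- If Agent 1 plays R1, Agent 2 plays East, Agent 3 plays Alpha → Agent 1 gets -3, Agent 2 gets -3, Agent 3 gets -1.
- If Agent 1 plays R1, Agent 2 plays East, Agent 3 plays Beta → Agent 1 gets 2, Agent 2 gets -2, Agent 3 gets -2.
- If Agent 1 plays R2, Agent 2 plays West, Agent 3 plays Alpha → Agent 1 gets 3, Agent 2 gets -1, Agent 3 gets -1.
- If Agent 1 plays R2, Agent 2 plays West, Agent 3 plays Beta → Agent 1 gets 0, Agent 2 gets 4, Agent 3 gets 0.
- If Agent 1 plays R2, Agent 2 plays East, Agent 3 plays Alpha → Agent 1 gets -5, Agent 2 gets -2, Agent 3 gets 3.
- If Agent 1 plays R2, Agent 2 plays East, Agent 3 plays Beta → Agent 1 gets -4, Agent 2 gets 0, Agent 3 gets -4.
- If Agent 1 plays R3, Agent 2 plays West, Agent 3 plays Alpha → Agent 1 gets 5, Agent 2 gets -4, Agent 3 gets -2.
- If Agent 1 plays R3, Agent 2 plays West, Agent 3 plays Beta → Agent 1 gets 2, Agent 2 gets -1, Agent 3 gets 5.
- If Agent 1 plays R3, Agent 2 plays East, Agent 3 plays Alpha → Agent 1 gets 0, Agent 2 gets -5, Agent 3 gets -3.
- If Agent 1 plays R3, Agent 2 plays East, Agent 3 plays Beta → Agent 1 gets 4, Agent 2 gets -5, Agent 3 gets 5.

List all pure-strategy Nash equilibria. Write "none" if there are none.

The unique pure-strategy Nash equilibrium is (R3, West, Beta).

(R1, West, Alpha): Agent 1 can switch to R2 (1 → 3). Not NE.
(R1, West, Beta): Agent 1 can switch to R2 (-1 → 0). Not NE.
(R1, East, Alpha): Agent 1 can switch to R3 (-3 → 0). Not NE.
(R1, East, Beta): Agent 1 can switch to R3 (2 → 4). Not NE.
(R2, West, Alpha): Agent 1 can switch to R3 (3 → 5). Not NE.
(R2, West, Beta): Agent 1 can switch to R3 (0 → 2). Not NE.
(R2, East, Alpha): Agent 1 can switch to R1 (-5 → -3). Not NE.
(R2, East, Beta): Agent 1 can switch to R1 (-4 → 2). Not NE.
(R3, West, Alpha): Agent 3 can switch to Beta (-2 → 5). Not NE.
(R3, West, Beta): Agent 1 gets 2, best alternative 0; Agent 2 gets -1, best alternative -5; Agent 3 gets 5, best alternative -2. No profitable deviation — NE.
(R3, East, Alpha): Agent 2 can switch to West (-5 → -4). Not NE.
(The remaining 1 profile has a profitable deviation by the same check.)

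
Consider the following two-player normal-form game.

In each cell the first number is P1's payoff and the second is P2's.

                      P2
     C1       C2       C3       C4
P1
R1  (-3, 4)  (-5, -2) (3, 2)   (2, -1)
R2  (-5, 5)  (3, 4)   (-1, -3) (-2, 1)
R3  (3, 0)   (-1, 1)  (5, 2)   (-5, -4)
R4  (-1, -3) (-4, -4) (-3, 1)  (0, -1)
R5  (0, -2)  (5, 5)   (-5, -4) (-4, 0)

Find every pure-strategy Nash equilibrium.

Pure-strategy Nash equilibria: (R3, C3), (R5, C2)

For each strategy profile, look for a profitable unilateral deviation.
(R1, C1): P1 can switch to R3 (-3 → 3). Not NE.
(R1, C2): P1 can switch to R2 (-5 → 3). Not NE.
(R1, C3): P1 can switch to R3 (3 → 5). Not NE.
(R1, C4): P2 can switch to C1 (-1 → 4). Not NE.
(R2, C1): P1 can switch to R1 (-5 → -3). Not NE.
(R2, C2): P1 can switch to R5 (3 → 5). Not NE.
(R2, C3): P1 can switch to R1 (-1 → 3). Not NE.
(R2, C4): P1 can switch to R1 (-2 → 2). Not NE.
(R3, C1): P2 can switch to C2 (0 → 1). Not NE.
(R3, C2): P1 can switch to R2 (-1 → 3). Not NE.
(R3, C3): P1 gets 5, best alternative 3; P2 gets 2, best alternative 1. No profitable deviation — NE.
(R5, C2): P1 gets 5, best alternative 3; P2 gets 5, best alternative 0. No profitable deviation — NE.
(The remaining 8 profiles each have a profitable deviation by the same check.)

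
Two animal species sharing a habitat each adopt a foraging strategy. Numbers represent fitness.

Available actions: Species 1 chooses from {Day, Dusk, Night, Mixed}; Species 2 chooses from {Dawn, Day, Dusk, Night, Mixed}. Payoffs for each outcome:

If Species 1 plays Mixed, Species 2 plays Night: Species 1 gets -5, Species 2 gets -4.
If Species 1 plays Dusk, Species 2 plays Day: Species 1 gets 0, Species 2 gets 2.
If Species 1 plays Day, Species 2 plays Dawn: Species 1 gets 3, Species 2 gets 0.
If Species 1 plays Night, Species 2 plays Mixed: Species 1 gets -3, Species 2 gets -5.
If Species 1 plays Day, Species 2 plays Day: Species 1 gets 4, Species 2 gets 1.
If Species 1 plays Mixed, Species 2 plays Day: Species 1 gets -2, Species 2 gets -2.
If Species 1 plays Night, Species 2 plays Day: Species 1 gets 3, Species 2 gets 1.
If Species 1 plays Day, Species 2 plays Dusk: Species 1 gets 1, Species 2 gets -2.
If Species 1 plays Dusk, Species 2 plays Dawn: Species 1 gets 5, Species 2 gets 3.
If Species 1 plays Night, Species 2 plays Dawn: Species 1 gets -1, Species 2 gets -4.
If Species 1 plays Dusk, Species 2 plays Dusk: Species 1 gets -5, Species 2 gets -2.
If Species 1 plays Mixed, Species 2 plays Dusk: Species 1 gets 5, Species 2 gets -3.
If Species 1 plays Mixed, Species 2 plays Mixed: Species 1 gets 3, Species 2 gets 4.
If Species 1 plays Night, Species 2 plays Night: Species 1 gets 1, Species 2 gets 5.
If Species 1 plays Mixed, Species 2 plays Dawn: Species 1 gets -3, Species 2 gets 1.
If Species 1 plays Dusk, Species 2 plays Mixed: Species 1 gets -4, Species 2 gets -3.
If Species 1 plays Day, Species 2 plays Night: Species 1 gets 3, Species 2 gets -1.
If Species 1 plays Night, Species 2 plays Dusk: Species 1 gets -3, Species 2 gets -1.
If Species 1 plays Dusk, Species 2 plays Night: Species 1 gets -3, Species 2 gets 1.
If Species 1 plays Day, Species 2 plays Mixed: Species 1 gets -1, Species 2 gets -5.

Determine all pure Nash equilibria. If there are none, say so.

For each strategy profile, look for a profitable unilateral deviation.
(Day, Dawn): Species 1 can switch to Dusk (3 → 5). Not NE.
(Day, Day): Species 1 gets 4, best alternative 3; Species 2 gets 1, best alternative 0. No profitable deviation — NE.
(Day, Dusk): Species 1 can switch to Mixed (1 → 5). Not NE.
(Day, Night): Species 2 can switch to Dawn (-1 → 0). Not NE.
(Day, Mixed): Species 1 can switch to Mixed (-1 → 3). Not NE.
(Dusk, Dawn): Species 1 gets 5, best alternative 3; Species 2 gets 3, best alternative 2. No profitable deviation — NE.
(Dusk, Day): Species 1 can switch to Day (0 → 4). Not NE.
(Dusk, Dusk): Species 1 can switch to Day (-5 → 1). Not NE.
(Dusk, Night): Species 1 can switch to Day (-3 → 3). Not NE.
(Dusk, Mixed): Species 1 can switch to Day (-4 → -1). Not NE.
(Mixed, Mixed): Species 1 gets 3, best alternative -1; Species 2 gets 4, best alternative 1. No profitable deviation — NE.
(The remaining 9 profiles each have a profitable deviation by the same check.)

(Day, Day) and (Dusk, Dawn) and (Mixed, Mixed)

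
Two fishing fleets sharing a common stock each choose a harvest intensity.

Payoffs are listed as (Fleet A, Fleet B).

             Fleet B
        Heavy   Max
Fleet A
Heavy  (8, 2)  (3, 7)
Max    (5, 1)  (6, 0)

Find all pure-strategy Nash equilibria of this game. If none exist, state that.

No pure-strategy Nash equilibrium.

Fleet A against Heavy: payoffs 8, 5 → best response Heavy.
Fleet A against Max: payoffs 3, 6 → best response Max.
Fleet B against Heavy: payoffs 2, 7 → best response Max.
Fleet B against Max: payoffs 1, 0 → best response Heavy.
No profile is a mutual best response for all players.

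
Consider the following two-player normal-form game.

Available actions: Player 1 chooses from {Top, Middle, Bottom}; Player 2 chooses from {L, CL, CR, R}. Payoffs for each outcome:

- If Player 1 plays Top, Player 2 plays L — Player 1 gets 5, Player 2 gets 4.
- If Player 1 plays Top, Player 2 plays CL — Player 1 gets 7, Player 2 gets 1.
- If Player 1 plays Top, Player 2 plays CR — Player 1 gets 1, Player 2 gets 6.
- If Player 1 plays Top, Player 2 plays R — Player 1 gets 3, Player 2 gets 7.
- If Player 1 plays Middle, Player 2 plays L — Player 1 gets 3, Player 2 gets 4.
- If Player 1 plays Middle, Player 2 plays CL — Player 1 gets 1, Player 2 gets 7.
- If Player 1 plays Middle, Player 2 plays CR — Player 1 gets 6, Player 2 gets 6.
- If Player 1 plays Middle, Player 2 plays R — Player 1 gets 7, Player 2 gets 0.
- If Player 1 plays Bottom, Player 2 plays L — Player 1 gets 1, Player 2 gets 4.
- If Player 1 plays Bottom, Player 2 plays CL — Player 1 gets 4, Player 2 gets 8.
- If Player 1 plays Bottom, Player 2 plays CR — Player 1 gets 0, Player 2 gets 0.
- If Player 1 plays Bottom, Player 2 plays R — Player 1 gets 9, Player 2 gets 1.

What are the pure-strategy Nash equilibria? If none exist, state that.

No pure-strategy Nash equilibrium.

(Top, L): Player 2 can switch to CR (4 → 6). Not NE.
(Top, CL): Player 2 can switch to L (1 → 4). Not NE.
(Top, CR): Player 1 can switch to Middle (1 → 6). Not NE.
(Top, R): Player 1 can switch to Middle (3 → 7). Not NE.
(Middle, L): Player 1 can switch to Top (3 → 5). Not NE.
(Middle, CL): Player 1 can switch to Top (1 → 7). Not NE.
(Middle, CR): Player 2 can switch to CL (6 → 7). Not NE.
(Middle, R): Player 1 can switch to Bottom (7 → 9). Not NE.
(Bottom, L): Player 1 can switch to Top (1 → 5). Not NE.
(Bottom, CL): Player 1 can switch to Top (4 → 7). Not NE.
(Bottom, CR): Player 1 can switch to Top (0 → 1). Not NE.
(Bottom, R): Player 2 can switch to L (1 → 4). Not NE.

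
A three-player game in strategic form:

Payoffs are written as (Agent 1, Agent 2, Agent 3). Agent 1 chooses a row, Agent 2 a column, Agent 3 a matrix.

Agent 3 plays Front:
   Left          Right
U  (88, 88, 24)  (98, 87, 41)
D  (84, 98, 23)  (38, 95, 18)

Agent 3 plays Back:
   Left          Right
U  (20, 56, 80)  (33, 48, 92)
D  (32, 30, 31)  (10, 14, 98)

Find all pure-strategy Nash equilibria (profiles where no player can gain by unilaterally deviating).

(U, Left, Front): Agent 3 can switch to Back (24 → 80). Not NE.
(U, Left, Back): Agent 1 can switch to D (20 → 32). Not NE.
(U, Right, Front): Agent 2 can switch to Left (87 → 88). Not NE.
(U, Right, Back): Agent 2 can switch to Left (48 → 56). Not NE.
(D, Left, Front): Agent 1 can switch to U (84 → 88). Not NE.
(D, Left, Back): Agent 1 gets 32, best alternative 20; Agent 2 gets 30, best alternative 14; Agent 3 gets 31, best alternative 23. No profitable deviation — NE.
(D, Right, Front): Agent 1 can switch to U (38 → 98). Not NE.
(D, Right, Back): Agent 1 can switch to U (10 → 33). Not NE.

Pure NE: (D, Left, Back)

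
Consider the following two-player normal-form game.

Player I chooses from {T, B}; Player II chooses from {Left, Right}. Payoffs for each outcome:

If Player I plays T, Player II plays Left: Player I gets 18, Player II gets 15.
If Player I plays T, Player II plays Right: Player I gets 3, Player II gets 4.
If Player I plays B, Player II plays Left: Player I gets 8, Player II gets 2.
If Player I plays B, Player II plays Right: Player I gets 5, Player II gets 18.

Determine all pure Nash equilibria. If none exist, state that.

(T, Left): Player I gets 18, best alternative 8; Player II gets 15, best alternative 4. No profitable deviation — NE.
(T, Right): Player I can switch to B (3 → 5). Not NE.
(B, Left): Player I can switch to T (8 → 18). Not NE.
(B, Right): Player I gets 5, best alternative 3; Player II gets 18, best alternative 2. No profitable deviation — NE.

(T, Left); (B, Right)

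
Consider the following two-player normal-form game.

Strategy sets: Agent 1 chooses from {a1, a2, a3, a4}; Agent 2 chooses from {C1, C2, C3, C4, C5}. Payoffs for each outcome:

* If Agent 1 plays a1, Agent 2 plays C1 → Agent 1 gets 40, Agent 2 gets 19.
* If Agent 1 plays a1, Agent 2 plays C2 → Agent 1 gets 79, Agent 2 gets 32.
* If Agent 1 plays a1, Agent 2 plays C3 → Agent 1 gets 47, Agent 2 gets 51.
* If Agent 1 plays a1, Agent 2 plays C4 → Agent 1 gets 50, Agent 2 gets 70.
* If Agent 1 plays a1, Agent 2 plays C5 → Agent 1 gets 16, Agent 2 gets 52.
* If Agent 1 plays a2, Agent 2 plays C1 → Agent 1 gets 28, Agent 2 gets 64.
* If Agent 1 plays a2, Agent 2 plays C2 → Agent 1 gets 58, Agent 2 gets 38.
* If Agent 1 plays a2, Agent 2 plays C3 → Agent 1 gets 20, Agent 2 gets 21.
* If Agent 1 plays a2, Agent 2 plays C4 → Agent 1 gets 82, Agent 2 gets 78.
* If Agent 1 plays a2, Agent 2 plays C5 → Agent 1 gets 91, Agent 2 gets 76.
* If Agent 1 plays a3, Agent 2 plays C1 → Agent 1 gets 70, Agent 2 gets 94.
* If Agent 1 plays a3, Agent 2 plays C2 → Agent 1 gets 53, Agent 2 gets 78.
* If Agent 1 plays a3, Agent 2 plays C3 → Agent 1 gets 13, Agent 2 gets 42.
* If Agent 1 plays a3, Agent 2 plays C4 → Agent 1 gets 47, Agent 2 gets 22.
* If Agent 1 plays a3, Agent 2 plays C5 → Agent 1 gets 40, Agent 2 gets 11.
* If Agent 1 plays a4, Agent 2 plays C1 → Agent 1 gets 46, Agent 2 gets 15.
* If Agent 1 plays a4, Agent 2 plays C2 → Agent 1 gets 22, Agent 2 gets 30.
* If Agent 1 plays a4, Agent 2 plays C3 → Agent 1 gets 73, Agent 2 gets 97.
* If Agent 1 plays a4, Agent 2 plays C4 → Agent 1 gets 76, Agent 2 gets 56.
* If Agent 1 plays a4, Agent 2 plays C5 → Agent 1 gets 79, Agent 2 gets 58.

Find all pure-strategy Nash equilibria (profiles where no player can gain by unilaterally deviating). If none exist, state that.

The pure Nash equilibria are (a2, C4), (a3, C1), (a4, C3).

(a1, C1): Agent 1 can switch to a3 (40 → 70). Not NE.
(a1, C2): Agent 2 can switch to C3 (32 → 51). Not NE.
(a1, C3): Agent 1 can switch to a4 (47 → 73). Not NE.
(a1, C4): Agent 1 can switch to a2 (50 → 82). Not NE.
(a1, C5): Agent 1 can switch to a2 (16 → 91). Not NE.
(a2, C1): Agent 1 can switch to a1 (28 → 40). Not NE.
(a2, C2): Agent 1 can switch to a1 (58 → 79). Not NE.
(a2, C3): Agent 1 can switch to a1 (20 → 47). Not NE.
(a2, C4): Agent 1 gets 82, best alternative 76; Agent 2 gets 78, best alternative 76. No profitable deviation — NE.
(a2, C5): Agent 2 can switch to C4 (76 → 78). Not NE.
(a3, C1): Agent 1 gets 70, best alternative 46; Agent 2 gets 94, best alternative 78. No profitable deviation — NE.
(a3, C2): Agent 1 can switch to a1 (53 → 79). Not NE.
(a4, C3): Agent 1 gets 73, best alternative 47; Agent 2 gets 97, best alternative 58. No profitable deviation — NE.
(The remaining 7 profiles each have a profitable deviation by the same check.)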